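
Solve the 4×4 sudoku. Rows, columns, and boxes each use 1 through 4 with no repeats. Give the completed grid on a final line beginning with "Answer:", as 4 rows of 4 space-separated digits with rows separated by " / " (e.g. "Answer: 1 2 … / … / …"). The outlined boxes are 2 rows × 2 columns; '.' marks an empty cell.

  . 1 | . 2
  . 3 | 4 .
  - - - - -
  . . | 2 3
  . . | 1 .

Step 1. [r3c2∈{4}] only 4 remains possible at r3c2. So r3c2=4.
Step 2. [r4c1∈{2,3}] r4c1 is the only open cell in row 4 admitting 3, so r4c1=3.
Step 3. [r1c1∈{4}] nothing but 4 survives at r1c1. So r1c1=4.
Step 4. [r4c4∈{4}] r4c4 has the single candidate 4 ⇒ r4c4=4.
Step 5. [r1c3∈{3}] nothing but 3 survives at r1c3. So r1c3=3.
Step 6. [r2c1∈{2}] r2c1 has the single candidate 2. So r2c1=2.
Step 7. [r2c4∈{1}] only 1 remains possible at r2c4, so r2c4=1.
Step 8. [r4c2∈{2}] only 2 remains possible at r4c2, so r4c2=2.
Step 9. [r3c1∈{1}] nothing but 1 survives at r3c1. So r3c1=1.

Answer: 4 1 3 2 / 2 3 4 1 / 1 4 2 3 / 3 2 1 4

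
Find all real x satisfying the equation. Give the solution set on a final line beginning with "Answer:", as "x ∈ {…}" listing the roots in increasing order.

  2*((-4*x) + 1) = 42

Step 1. [2*((-4*x) + 1) = 42] 2·(inner) — divide through by 2. So div: (-4*x) + 1 = 21.
Step 2. [(-4*x) + 1 = 21] subtract 1: x sits inside (… + 1) ⇒ sub: -4*x = 20.
Step 3. [-4*x = 20] -4 out front; divide by -4, so div: x = -5.

Answer: x ∈ {-5}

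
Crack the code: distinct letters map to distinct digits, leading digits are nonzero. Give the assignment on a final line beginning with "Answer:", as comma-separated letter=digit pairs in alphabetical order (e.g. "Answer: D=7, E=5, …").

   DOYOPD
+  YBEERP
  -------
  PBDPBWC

Step 1. [col 1: D + P ≡ C (mod 10)] column 1 (D + P ≡ C (mod 10), carry-in 0) doesn't pin C yet; pick C=0 and continue ⇒ C=0.
Step 2. [col 1: D + P ≡ C (mod 10)] D=9 is one option consistent with column 1 (D + P ≡ C (mod 10), carry-in 0) — take it. So D=9.
Step 3. [col 1: D + P ≡ C (mod 10)] from column 1 (D=9, C=0, carry-in 0, digits 0,9 already taken and all letters distinct): P must equal 1 ⇒ P=1.
Step 4. [col 2: P + R ≡ W (mod 10)] W=5 is one option consistent with column 2 (P + R ≡ W (mod 10), carry-in 1) — take it ⇒ W=5.
Step 5. [col 2: P + R ≡ W (mod 10)] from column 2 (P=1, W=5, carry-in 1, digits 0,1,5,9 already taken and all letters distinct): R must equal 3, so R=3.
Step 6. [col 3: O + E ≡ B (mod 10)] column 3 (O + E ≡ B (mod 10), carry-in 0) doesn't pin O yet; pick O=2 and continue. So O=2.
Step 7. [col 3: O + E ≡ B (mod 10)] no forcing yet in column 3 (carry-in 0); E=4 is free and consistent — try it ⇒ E=4.
Step 8. [col 3: O + E ≡ B (mod 10)] from column 3 (O=2, E=4, carry-in 0, digits 0,1,2,3,4,5,9 already taken and all letters distinct): B must equal 6, so B=6.
Step 9. [col 4: Y + E ≡ P (mod 10)] column 4 reads Y+E+carry(0)=P with E=4, P=1; with digits 0,1,2,3,4,5,6,9 already taken and all letters distinct, the only value for Y is 7 ⇒ Y=7.

Answer: B=6, C=0, D=9, E=4, O=2, P=1, R=3, W=5, Y=7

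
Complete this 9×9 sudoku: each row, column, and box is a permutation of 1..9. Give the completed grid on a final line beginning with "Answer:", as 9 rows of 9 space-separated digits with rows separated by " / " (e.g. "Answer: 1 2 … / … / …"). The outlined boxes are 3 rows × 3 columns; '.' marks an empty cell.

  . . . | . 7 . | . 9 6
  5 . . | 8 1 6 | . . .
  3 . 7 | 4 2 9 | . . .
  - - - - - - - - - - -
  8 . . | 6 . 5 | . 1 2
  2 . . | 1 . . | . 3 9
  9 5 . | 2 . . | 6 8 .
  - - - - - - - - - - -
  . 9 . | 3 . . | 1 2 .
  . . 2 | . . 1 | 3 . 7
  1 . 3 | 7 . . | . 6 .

Step 1. [r4c3∈{4}] only 4 remains possible at r4c3, so r4c3=4.
Step 2. [r6c9∈{4}] r6c9 is down to just 4, so r6c9=4.
Step 3. [r1c1∈{4}] r1c1 has the single candidate 4. So r1c1=4.
Step 4. [r3c8∈{5}] r3c8 has the single candidate 5. So r3c8=5.
Step 5. [r8c8∈{4}] only 4 remains possible at r8c8, so r8c8=4.
Step 6. [r3c2∈{1,6,8}] across row 3, 6 lands solely at r3c2. So r3c2=6.
Step 7. [r8c2∈{8}] only 8 remains possible at r8c2. So r8c2=8.
Step 8. [r9c7∈{5,8,9}] in col 7, 9 fits only at r9c7 ⇒ r9c7=9.
Step 9. [r7c3∈{5,6}] 5 has one home in col 3: r7c3. So r7c3=5.
Step 10. [r7c9∈{8}] nothing but 8 survives at r7c9 ⇒ r7c9=8.
Step 11. [r7c6∈{4}] r7c6 is down to just 4. So r7c6=4.
Step 12. [r5c2∈{7}] r5c2 is down to just 7. So r5c2=7.
Step 13. [r2c7∈{2,4,7}] across row 2, 4 lands solely at r2c7 ⇒ r2c7=4.
Step 14. [r1c2∈{1,2}] in col 2, 1 fits only at r1c2 ⇒ r1c2=1.
Step 15. [r5c6∈{8}] r5c6's peers cover all but 8. So r5c6=8.
Step 16. [r4c5∈{3,9}] across row 4, 9 lands solely at r4c5 ⇒ r4c5=9.
Step 17. [r7c5∈{6}] nothing but 6 survives at r7c5, so r7c5=6.
Step 18. [r8c5∈{5}] r8c5's peers cover all but 5. So r8c5=5.
Step 19. [r3c7∈{8}] r3c7 is down to just 8 ⇒ r3c7=8.
Step 20. [r1c6∈{3}] only 3 remains possible at r1c6. So r1c6=3.
Step 21. [r2c8∈{7}] nothing but 7 survives at r2c8. So r2c8=7.
Step 22. [r6c6∈{7}] r6c6's peers cover all but 7. So r6c6=7.
Step 23. [r4c2∈{3}] only 3 remains possible at r4c2, so r4c2=3.
Step 24. [r2c3∈{9}] r2c3 is down to just 9. So r2c3=9.
Step 25. [r1c3∈{8}] only 8 remains possible at r1c3, so r1c3=8.
Step 26. [r2c9∈{3}] r2c9's peers cover all but 3 ⇒ r2c9=3.
Step 27. [r4c7∈{7}] r4c7 has the single candidate 7, so r4c7=7.
Step 28. [r7c1∈{7}] r7c1's peers cover all but 7, so r7c1=7.
Step 29. [r9c9∈{5}] r9c9 has the single candidate 5 ⇒ r9c9=5.
Step 30. [r6c5∈{3}] r6c5's peers cover all but 3. So r6c5=3.
Step 31. [r1c4∈{5}] r1c4 has the single candidate 5. So r1c4=5.
Step 32. [r8c4∈{9}] r8c4 has the single candidate 9. So r8c4=9.
Step 33. [r5c5∈{4}] only 4 remains possible at r5c5 ⇒ r5c5=4.
Step 34. [r5c3∈{6}] only 6 remains possible at r5c3, so r5c3=6.
Step 35. [r2c2∈{2}] nothing but 2 survives at r2c2, so r2c2=2.
Step 36. [r1c7∈{2}] r1c7's peers cover all but 2. So r1c7=2.
Step 37. [r3c9∈{1}] nothing but 1 survives at r3c9. So r3c9=1.
Step 38. [r9c2∈{4}] only 4 remains possible at r9c2, so r9c2=4.
Step 39. [r5c7∈{5}] r5c7 is down to just 5, so r5c7=5.
Step 40. [r8c1∈{6}] r8c1 is down to just 6 ⇒ r8c1=6.
Step 41. [r9c6∈{2}] r9c6 has the single candidate 2, so r9c6=2.
Step 42. [r9c5∈{8}] only 8 remains possible at r9c5, so r9c5=8.
Step 43. [r6c3∈{1}] nothing but 1 survives at r6c3. So r6c3=1.

Answer: 4 1 8 5 7 3 2 9 6 / 5 2 9 8 1 6 4 7 3 / 3 6 7 4 2 9 8 5 1 / 8 3 4 6 9 5 7 1 2 / 2 7 6 1 4 8 5 3 9 / 9 5 1 2 3 7 6 8 4 / 7 9 5 3 6 4 1 2 8 / 6 8 2 9 5 1 3 4 7 / 1 4 3 7 8 2 9 6 5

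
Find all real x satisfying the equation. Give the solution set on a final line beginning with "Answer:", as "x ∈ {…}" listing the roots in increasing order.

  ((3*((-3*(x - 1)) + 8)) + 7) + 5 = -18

Step 1. [((3*((-3*(x - 1)) + 8)) + 7) + 5 = -18] subtract 5: x sits inside (… + 5), so sub: (3*((-3*(x - 1)) + 8)) + 7 = -23.
Step 2. [(3*((-3*(x - 1)) + 8)) + 7 = -23] +7 is outermost — subtract 7 both sides. So sub: 3*((-3*(x - 1)) + 8) = -30.
Step 3. [3*((-3*(x - 1)) + 8) = -30] LHS = 3·(…); ÷3 both sides. So div: (-3*(x - 1)) + 8 = -10.
Step 4. [(-3*(x - 1)) + 8 = -10] 8 comes off first (subtract 8), so sub: -3*(x - 1) = -18.
Step 5. [-3*(x - 1) = -18] leading coefficient -3: divide by -3. So div: x - 1 = 6.
Step 6. [x - 1 = 6] add 1: x sits inside (… - 1). So sub: x = 7.

Answer: x ∈ {7}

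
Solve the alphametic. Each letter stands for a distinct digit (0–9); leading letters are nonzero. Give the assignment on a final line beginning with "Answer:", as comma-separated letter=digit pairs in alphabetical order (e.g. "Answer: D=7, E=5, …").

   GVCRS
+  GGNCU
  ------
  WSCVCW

Step 1. [col 1: S + U ≡ W (mod 10)] several values work for U in column 1 (S + U ≡ W (mod 10), carry-in 0); try U=6 ⇒ U=6.
Step 2. [col 1: S + U ≡ W (mod 10)] W=1 is one option consistent with column 1 (S + U ≡ W (mod 10), carry-in 0) — take it ⇒ W=1.
Step 3. [col 1: S + U ≡ W (mod 10)] column 1 reads S+U+carry(0)=W with U=6, W=1; with digits 1,6 already taken and all letters distinct, the only value for S is 5 ⇒ S=5.
Step 4. [col 2: R + C ≡ C (mod 10)] in column 2 we have R+C≡C with carry-in 1; given nothing yet and digits 1,5,6 already taken and all letters distinct, that pins R to 9, so R=9.
Step 5. [col 2: R + C ≡ C (mod 10)] several values work for C in column 2 (R + C ≡ C (mod 10), carry-in 1); try C=0. So C=0.
Step 6. [col 3: C + N ≡ V (mod 10)] V=3 is one option consistent with column 3 (C + N ≡ V (mod 10), carry-in 1) — take it. So V=3.
Step 7. [col 3: C + N ≡ V (mod 10)] from column 3 (C=0, V=3, carry-in 1, digits 0,1,3,5,6,9 already taken and all letters distinct): N must equal 2, so N=2.
Step 8. [col 4: V + G ≡ C (mod 10)] column 4 reads V+G+carry(0)=C with V=3, C=0; with digits 0,1,2,3,5,6,9 already taken and all letters distinct, the only value for G is 7, so G=7.

Answer: C=0, G=7, N=2, R=9, S=5, U=6, V=3, W=1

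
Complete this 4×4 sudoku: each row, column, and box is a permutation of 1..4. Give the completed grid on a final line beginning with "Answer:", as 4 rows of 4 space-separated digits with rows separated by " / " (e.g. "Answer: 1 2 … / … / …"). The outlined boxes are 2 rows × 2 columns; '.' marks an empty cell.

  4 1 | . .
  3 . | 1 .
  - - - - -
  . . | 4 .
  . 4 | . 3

Step 1. [r4c3∈{2}] only 2 remains possible at r4c3. So r4c3=2.
Step 2. [r3c1∈{1,2}] 2 has one home in col 1: r3c1 ⇒ r3c1=2.
Step 3. [r2c4∈{2,4}] in row 2, 4 fits only at r2c4 ⇒ r2c4=4.
Step 4. [r3c2∈{3}] r3c2 is down to just 3. So r3c2=3.
Step 5. [r1c4∈{2}] r1c4 has the single candidate 2. So r1c4=2.
Step 6. [r4c1∈{1}] only 1 remains possible at r4c1. So r4c1=1.
Step 7. [r2c2∈{2}] r2c2 is down to just 2, so r2c2=2.
Step 8. [r3c4∈{1}] r3c4's peers cover all but 1, so r3c4=1.
Step 9. [r1c3∈{3}] r1c3's peers cover all but 3. So r1c3=3.

Answer: 4 1 3 2 / 3 2 1 4 / 2 3 4 1 / 1 4 2 3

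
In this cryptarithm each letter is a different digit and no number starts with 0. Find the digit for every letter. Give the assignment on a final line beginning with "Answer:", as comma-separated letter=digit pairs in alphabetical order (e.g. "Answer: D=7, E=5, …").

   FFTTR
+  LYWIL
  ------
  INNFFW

Step 1. [I] I is the leading digit of a 6-digit sum of two 5-digit numbers; the final carry is exactly 1. So I=1.
Step 2. [col 1: R + L ≡ W (mod 10)] no forcing yet in column 1 (carry-in 0); W=2 is free and consistent — try it, so W=2.
Step 3. [col 1: R + L ≡ W (mod 10)] no forcing yet in column 1 (carry-in 0); R=4 is free and consistent — try it, so R=4.
Step 4. [col 1: R + L ≡ W (mod 10)] column 1 reads R+L+carry(0)=W with R=4, W=2; with digits 1,2,4 already taken and all letters distinct, the only value for L is 8, so L=8.
Step 5. [col 2: T + I ≡ F (mod 10)] no forcing yet in column 2 (carry-in 1); F=7 is free and consistent — try it ⇒ F=7.
Step 6. [col 2: T + I ≡ F (mod 10)] from column 2 (I=1, F=7, carry-in 1, digits 1,2,4,7,8 already taken and all letters distinct): T must equal 5 ⇒ T=5.
Step 7. [col 4: F + Y ≡ N (mod 10)] Y=9 is one option consistent with column 4 (F + Y ≡ N (mod 10), carry-in 0) — take it ⇒ Y=9.
Step 8. [col 4: F + Y ≡ N (mod 10)] from column 4 (F=7, Y=9, carry-in 0, digits 1,2,4,5,7,8,9 already taken and all letters distinct): N must equal 6, so N=6.

Answer: F=7, I=1, L=8, N=6, R=4, T=5, W=2, Y=9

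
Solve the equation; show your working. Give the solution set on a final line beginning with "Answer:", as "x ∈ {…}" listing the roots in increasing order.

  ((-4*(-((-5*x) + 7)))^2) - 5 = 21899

Step 1. [((-4*(-((-5*x) + 7)))^2) - 5 = 21899] 5 comes off first (add 5) ⇒ sub: (-4*(-((-5*x) + 7)))^2 = 21904.
Step 2. [(-4*(-((-5*x) + 7)))^2 = 21904] LHS squared, RHS 21904 ≥ 0: apply √ (±). So sqrt: -4*(-((-5*x) + 7)) = 148 or -148.
Step 3. [-4*(-((-5*x) + 7)) = 148 or -148] leading coefficient -4: divide by -4 ⇒ div: -((-5*x) + 7) = -37 or 37.
Step 4. [-((-5*x) + 7) = -37 or 37] leading − — multiply by −1, so neg: (-5*x) + 7 = 37 or -37.
Step 5. [(-5*x) + 7 = 37 or -37] 7 comes off first (subtract 7), so sub: -5*x = 30 or -44.
Step 6. [-5*x = 30 or -44] divide by the outer -5. So div: x = -6 or 44/5.

Answer: x ∈ {-6, 44/5}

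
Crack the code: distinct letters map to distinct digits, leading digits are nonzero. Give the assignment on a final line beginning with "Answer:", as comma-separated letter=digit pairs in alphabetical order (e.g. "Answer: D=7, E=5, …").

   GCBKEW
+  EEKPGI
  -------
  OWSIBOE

Step 1. [O] O is the leading digit of a 7-digit sum of two 6-digit numbers; the final carry is exactly 1. So O=1.
Step 2. [col 1: W + I ≡ E (mod 10)] several values work for W in column 1 (W + I ≡ E (mod 10), carry-in 0); try W=2, so W=2.
Step 3. [col 1: W + I ≡ E (mod 10)] E=8 is one option consistent with column 1 (W + I ≡ E (mod 10), carry-in 0) — take it. So E=8.
Step 4. [col 1: W + I ≡ E (mod 10)] column 1: given W=2, E=8, carry-in 0, and digits 1,2,8 already taken and all letters distinct, W+I≡E (mod 10) forces I=6. So I=6.
Step 5. [col 2: E + G ≡ O (mod 10)] column 2 reads E+G+carry(0)=O with E=8, O=1; with digits 1,2,6,8 already taken and all letters distinct, the only value for G is 3. So G=3.
Step 6. [col 3: K + P ≡ B (mod 10)] no forcing yet in column 3 (carry-in 1); K=5 is free and consistent — try it. So K=5.
Step 7. [col 3: K + P ≡ B (mod 10)] column 3: given K=5, carry-in 1, and digits 1,2,3,5,6,8 already taken and all letters distinct, K+P≡B (mod 10) forces P=4, so P=4.
Step 8. [col 3: K + P ≡ B (mod 10)] in column 3 we have K+P≡B with carry-in 1; given K=5, P=4 and digits 1,2,3,4,5,6,8 already taken and all letters distinct, that pins B to 0, so B=0.
Step 9. [col 5: C + E ≡ S (mod 10)] in column 5 we have C+E≡S with carry-in 0; given E=8 and digits 0,1,2,3,4,5,6,8 already taken and all letters distinct, that pins C to 9, so C=9.
Step 10. [col 5: C + E ≡ S (mod 10)] from column 5 (C=9, E=8, carry-in 0, digits 0,1,2,3,4,5,6,8,9 already taken and all letters distinct): S must equal 7. So S=7.

Answer: B=0, C=9, E=8, G=3, I=6, K=5, O=1, P=4, S=7, W=2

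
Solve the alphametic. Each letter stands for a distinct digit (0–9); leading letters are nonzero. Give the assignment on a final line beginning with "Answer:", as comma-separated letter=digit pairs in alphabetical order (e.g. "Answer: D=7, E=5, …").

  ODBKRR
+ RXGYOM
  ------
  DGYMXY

Step 1. [col 1: R + M ≡ Y (mod 10)] no forcing yet in column 1 (carry-in 0); R=1 is free and consistent — try it ⇒ R=1.
Step 2. [col 1: R + M ≡ Y (mod 10)] no forcing yet in column 1 (carry-in 0); Y=3 is free and consistent — try it, so Y=3.
Step 3. [col 1: R + M ≡ Y (mod 10)] column 1: given R=1, Y=3, carry-in 0, and digits 1,3 already taken and all letters distinct, R+M≡Y (mod 10) forces M=2. So M=2.
Step 4. [col 2: R + O ≡ X (mod 10)] several values work for O in column 2 (R + O ≡ X (mod 10), carry-in 0); try O=5, so O=5.
Step 5. [col 2: R + O ≡ X (mod 10)] column 2: given R=1, O=5, carry-in 0, and digits 1,2,3,5 already taken and all letters distinct, R+O≡X (mod 10) forces X=6. So X=6.
Step 6. [col 3: K + Y ≡ M (mod 10)] column 3 reads K+Y+carry(0)=M with Y=3, M=2; with digits 1,2,3,5,6 already taken and all letters distinct, the only value for K is 9, so K=9.
Step 7. [col 4: B + G ≡ Y (mod 10)] no forcing yet in column 4 (carry-in 1); G=4 is free and consistent — try it ⇒ G=4.
Step 8. [col 4: B + G ≡ Y (mod 10)] in column 4 we have B+G≡Y with carry-in 1; given G=4, Y=3 and digits 1,2,3,4,5,6,9 already taken and all letters distinct, that pins B to 8. So B=8.
Step 9. [col 5: D + X ≡ G (mod 10)] column 5: given X=6, G=4, carry-in 1, and digits 1,2,3,4,5,6,8,9 already taken and all letters distinct, D+X≡G (mod 10) forces D=7. So D=7.

Answer: B=8, D=7, G=4, K=9, M=2, O=5, R=1, X=6, Y=3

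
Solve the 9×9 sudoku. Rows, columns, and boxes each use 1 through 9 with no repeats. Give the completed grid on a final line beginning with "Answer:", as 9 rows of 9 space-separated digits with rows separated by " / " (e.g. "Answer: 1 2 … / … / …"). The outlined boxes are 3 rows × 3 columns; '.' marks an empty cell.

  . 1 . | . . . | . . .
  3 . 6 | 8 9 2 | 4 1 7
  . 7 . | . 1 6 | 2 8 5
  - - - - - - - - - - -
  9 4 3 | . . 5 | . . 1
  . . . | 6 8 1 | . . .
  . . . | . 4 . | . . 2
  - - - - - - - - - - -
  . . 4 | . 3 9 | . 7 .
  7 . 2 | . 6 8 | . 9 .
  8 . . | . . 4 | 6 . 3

Step 1. [r2c2∈{5}] nothing but 5 survives at r2c2, so r2c2=5.
Step 2. [r7c4∈{1,2,5}] r7c4 is the only open cell in row 7 admitting 2, so r7c4=2.
Step 3. [r4c4∈{7}] only 7 remains possible at r4c4. So r4c4=7.
Step 4. [r6c6∈{3}] nothing but 3 survives at r6c6, so r6c6=3.
Step 5. [r5c8∈{3,4,5}] r5c8 is the only open cell in col 8 admitting 4, so r5c8=4.
Step 6. [r5c7∈{3,5,7,9}] row 5 places 3 nowhere but r5c7, so r5c7=3.
Step 7. [r6c7∈{5,7,8,9}] r6c7 is the only open cell in col 7 admitting 7. So r6c7=7.
Step 8. [r6c8∈{5,6}] in box 6, 5 fits only at r6c8. So r6c8=5.
Step 9. [r3c1∈{4}] r3c1 is down to just 4, so r3c1=4.
Step 10. [r1c7∈{9}] r1c7 is down to just 9 ⇒ r1c7=9.
Step 11. [r9c5∈{5,7}] across row 9, 7 lands solely at r9c5, so r9c5=7.
Step 12. [r7c2∈{6}] r7c2 is down to just 6, so r7c2=6.
Step 13. [r1c8∈{3,6}] 3 has one home in col 8: r1c8, so r1c8=3.
Step 14. [r3c3∈{9}] nothing but 9 survives at r3c3 ⇒ r3c3=9.
Step 15. [r6c2∈{8}] nothing but 8 survives at r6c2. So r6c2=8.
Step 16. [r6c3∈{1}] nothing but 1 survives at r6c3, so r6c3=1.
Step 17. [r9c3∈{5}] only 5 remains possible at r9c3, so r9c3=5.
Step 18. [r7c7∈{1,5,8}] in row 7, 5 fits only at r7c7. So r7c7=5.
Step 19. [r8c4∈{1,5}] across row 8, 5 lands solely at r8c4, so r8c4=5.
Step 20. [r5c2∈{2}] r5c2 has the single candidate 2, so r5c2=2.
Step 21. [r1c4∈{4}] only 4 remains possible at r1c4 ⇒ r1c4=4.
Step 22. [r6c1∈{6}] r6c1's peers cover all but 6, so r6c1=6.
Step 23. [r5c1∈{5}] r5c1 has the single candidate 5 ⇒ r5c1=5.
Step 24. [r1c6∈{7}] only 7 remains possible at r1c6, so r1c6=7.
Step 25. [r5c3∈{7}] r5c3's peers cover all but 7 ⇒ r5c3=7.
Step 26. [r1c5∈{5}] nothing but 5 survives at r1c5, so r1c5=5.
Step 27. [r9c8∈{2}] only 2 remains possible at r9c8, so r9c8=2.
Step 28. [r6c4∈{9}] r6c4 has the single candidate 9, so r6c4=9.
Step 29. [r8c7∈{1}] r8c7 has the single candidate 1, so r8c7=1.
Step 30. [r9c4∈{1}] r9c4 is down to just 1, so r9c4=1.
Step 31. [r4c5∈{2}] r4c5 is down to just 2. So r4c5=2.
Step 32. [r7c1∈{1}] r7c1 is down to just 1. So r7c1=1.
Step 33. [r4c8∈{6}] r4c8 has the single candidate 6 ⇒ r4c8=6.
Step 34. [r7c9∈{8}] r7c9's peers cover all but 8. So r7c9=8.
Step 35. [r4c7∈{8}] only 8 remains possible at r4c7 ⇒ r4c7=8.
Step 36. [r8c2∈{3}] r8c2 has the single candidate 3, so r8c2=3.
Step 37. [r1c1∈{2}] r1c1's peers cover all but 2 ⇒ r1c1=2.
Step 38. [r8c9∈{4}] nothing but 4 survives at r8c9 ⇒ r8c9=4.
Step 39. [r3c4∈{3}] nothing but 3 survives at r3c4. So r3c4=3.
Step 40. [r1c9∈{6}] nothing but 6 survives at r1c9, so r1c9=6.
Step 41. [r9c2∈{9}] r9c2 has the single candidate 9, so r9c2=9.
Step 42. [r1c3∈{8}] r1c3 has the single candidate 8 ⇒ r1c3=8.
Step 43. [r5c9∈{9}] r5c9 is down to just 9. So r5c9=9.

Answer: 2 1 8 4 5 7 9 3 6 / 3 5 6 8 9 2 4 1 7 / 4 7 9 3 1 6 2 8 5 / 9 4 3 7 2 5 8 6 1 / 5 2 7 6 8 1 3 4 9 / 6 8 1 9 4 3 7 5 2 / 1 6 4 2 3 9 5 7 8 / 7 3 2 5 6 8 1 9 4 / 8 9 5 1 7 4 6 2 3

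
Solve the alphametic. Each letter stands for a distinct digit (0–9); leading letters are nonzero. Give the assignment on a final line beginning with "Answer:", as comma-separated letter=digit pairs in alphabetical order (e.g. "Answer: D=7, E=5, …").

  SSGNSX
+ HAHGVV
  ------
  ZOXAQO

Step 1. [col 1: X + V ≡ O (mod 10)] column 1 (X + V ≡ O (mod 10), carry-in 0) doesn't pin O yet; pick O=0 and continue ⇒ O=0.
Step 2. [col 1: X + V ≡ O (mod 10)] no forcing yet in column 1 (carry-in 0); X=8 is free and consistent — try it, so X=8.
Step 3. [col 1: X + V ≡ O (mod 10)] column 1 reads X+V+carry(0)=O with X=8, O=0; with digits 0,8 already taken and all letters distinct, the only value for V is 2, so V=2.
Step 4. [col 2: S + V ≡ Q (mod 10)] no forcing yet in column 2 (carry-in 1); S=1 is free and consistent — try it ⇒ S=1.
Step 5. [col 2: S + V ≡ Q (mod 10)] from column 2 (S=1, V=2, carry-in 1, digits 0,1,2,8 already taken and all letters distinct): Q must equal 4 ⇒ Q=4.
Step 6. [col 3: N + G ≡ A (mod 10)] column 3 (N + G ≡ A (mod 10), carry-in 0) doesn't pin A yet; pick A=9 and continue ⇒ A=9.
Step 7. [col 3: N + G ≡ A (mod 10)] several values work for N in column 3 (N + G ≡ A (mod 10), carry-in 0); try N=6, so N=6.
Step 8. [col 3: N + G ≡ A (mod 10)] from column 3 (N=6, A=9, carry-in 0, digits 0,1,2,4,6,8,9 already taken and all letters distinct): G must equal 3 ⇒ G=3.
Step 9. [col 4: G + H ≡ X (mod 10)] column 4: given G=3, X=8, carry-in 0, and digits 0,1,2,3,4,6,8,9 already taken and all letters distinct, G+H≡X (mod 10) forces H=5 ⇒ H=5.
Step 10. [col 6: S + H ≡ Z (mod 10)] column 6: given S=1, H=5, carry-in 1, and digits 0,1,2,3,4,5,6,8,9 already taken and all letters distinct, S+H≡Z (mod 10) forces Z=7. So Z=7.

Answer: A=9, G=3, H=5, N=6, O=0, Q=4, S=1, V=2, X=8, Z=7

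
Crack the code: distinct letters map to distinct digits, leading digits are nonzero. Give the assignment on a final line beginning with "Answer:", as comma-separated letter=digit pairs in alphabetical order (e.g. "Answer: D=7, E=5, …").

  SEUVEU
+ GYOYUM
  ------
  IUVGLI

Step 1. [col 1: U + M ≡ I (mod 10)] column 1 (U + M ≡ I (mod 10), carry-in 0) doesn't pin U yet; pick U=8 and continue. So U=8.
Step 2. [col 1: U + M ≡ I (mod 10)] no forcing yet in column 1 (carry-in 0); I=9 is free and consistent — try it, so I=9.
Step 3. [col 1: U + M ≡ I (mod 10)] in column 1 we have U+M≡I with carry-in 0; given U=8, I=9 and digits 8,9 already taken and all letters distinct, that pins M to 1. So M=1.
Step 4. [col 2: E + U ≡ L (mod 10)] several values work for E in column 2 (E + U ≡ L (mod 10), carry-in 0); try E=7 ⇒ E=7.
Step 5. [col 2: E + U ≡ L (mod 10)] column 2: given E=7, U=8, carry-in 0, and digits 1,7,8,9 already taken and all letters distinct, E+U≡L (mod 10) forces L=5 ⇒ L=5.
Step 6. [col 3: V + Y ≡ G (mod 10)] column 3 (V + Y ≡ G (mod 10), carry-in 1) doesn't pin G yet; pick G=3 and continue. So G=3.
Step 7. [col 3: V + Y ≡ G (mod 10)] no forcing yet in column 3 (carry-in 1); Y=0 is free and consistent — try it ⇒ Y=0.
Step 8. [col 3: V + Y ≡ G (mod 10)] from column 3 (Y=0, G=3, carry-in 1, digits 0,1,3,5,7,8,9 already taken and all letters distinct): V must equal 2. So V=2.
Step 9. [col 4: U + O ≡ V (mod 10)] column 4: given U=8, V=2, carry-in 0, and digits 0,1,2,3,5,7,8,9 already taken and all letters distinct, U+O≡V (mod 10) forces O=4, so O=4.
Step 10. [col 6: S + G ≡ I (mod 10)] column 6 reads S+G+carry(0)=I with G=3, I=9; with digits 0,1,2,3,4,5,7,8,9 already taken and all letters distinct, the only value for S is 6 ⇒ S=6.

Answer: E=7, G=3, I=9, L=5, M=1, O=4, S=6, U=8, V=2, Y=0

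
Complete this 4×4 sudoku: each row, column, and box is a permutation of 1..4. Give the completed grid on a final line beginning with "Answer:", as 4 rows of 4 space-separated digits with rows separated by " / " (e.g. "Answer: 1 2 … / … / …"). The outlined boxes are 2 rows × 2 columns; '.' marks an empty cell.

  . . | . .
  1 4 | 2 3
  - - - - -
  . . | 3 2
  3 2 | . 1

Step 1. [r1c4∈{4}] only 4 remains possible at r1c4. So r1c4=4.
Step 2. [r3c1∈{4}] r3c1's peers cover all but 4, so r3c1=4.
Step 3. [r1c3∈{1}] r1c3 has the single candidate 1, so r1c3=1.
Step 4. [r1c1∈{2}] only 2 remains possible at r1c1 ⇒ r1c1=2.
Step 5. [r1c2∈{3}] only 3 remains possible at r1c2 ⇒ r1c2=3.
Step 6. [r3c2∈{1}] r3c2's peers cover all but 1, so r3c2=1.
Step 7. [r4c3∈{4}] only 4 remains possible at r4c3 ⇒ r4c3=4.

Answer: 2 3 1 4 / 1 4 2 3 / 4 1 3 2 / 3 2 4 1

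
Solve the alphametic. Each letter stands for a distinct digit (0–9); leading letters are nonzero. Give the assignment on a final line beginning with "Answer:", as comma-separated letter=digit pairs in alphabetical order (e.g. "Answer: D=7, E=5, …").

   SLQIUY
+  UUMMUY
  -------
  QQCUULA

Step 1. [col 1: Y + Y ≡ A (mod 10)] no forcing yet in column 1 (carry-in 0); A=8 is free and consistent — try it ⇒ A=8.
Step 2. [Q] Q is the leading digit of a 7-digit sum of two 6-digit numbers; the final carry is exactly 1. So Q=1.
Step 3. [col 1: Y + Y ≡ A (mod 10)] Y=9 is one option consistent with column 1 (Y + Y ≡ A (mod 10), carry-in 0) — take it ⇒ Y=9.
Step 4. [col 2: U + U ≡ L (mod 10)] column 2 (U + U ≡ L (mod 10), carry-in 1) doesn't pin U yet; pick U=7 and continue. So U=7.
Step 5. [col 2: U + U ≡ L (mod 10)] from column 2 (U=7, carry-in 1, digits 1,7,8,9 already taken and all letters distinct): L must equal 5 ⇒ L=5.
Step 6. [col 3: I + M ≡ U (mod 10)] no forcing yet in column 3 (carry-in 1); M=6 is free and consistent — try it. So M=6.
Step 7. [col 3: I + M ≡ U (mod 10)] column 3 reads I+M+carry(1)=U with M=6, U=7; with digits 1,5,6,7,8,9 already taken and all letters distinct, the only value for I is 0. So I=0.
Step 8. [col 5: L + U ≡ C (mod 10)] column 5: given L=5, U=7, carry-in 0, and digits 0,1,5,6,7,8,9 already taken and all letters distinct, L+U≡C (mod 10) forces C=2. So C=2.
Step 9. [col 6: S + U ≡ Q (mod 10)] column 6 reads S+U+carry(1)=Q with U=7, Q=1; with digits 0,1,2,5,6,7,8,9 already taken and all letters distinct, the only value for S is 3. So S=3.

Answer: A=8, C=2, I=0, L=5, M=6, Q=1, S=3, U=7, Y=9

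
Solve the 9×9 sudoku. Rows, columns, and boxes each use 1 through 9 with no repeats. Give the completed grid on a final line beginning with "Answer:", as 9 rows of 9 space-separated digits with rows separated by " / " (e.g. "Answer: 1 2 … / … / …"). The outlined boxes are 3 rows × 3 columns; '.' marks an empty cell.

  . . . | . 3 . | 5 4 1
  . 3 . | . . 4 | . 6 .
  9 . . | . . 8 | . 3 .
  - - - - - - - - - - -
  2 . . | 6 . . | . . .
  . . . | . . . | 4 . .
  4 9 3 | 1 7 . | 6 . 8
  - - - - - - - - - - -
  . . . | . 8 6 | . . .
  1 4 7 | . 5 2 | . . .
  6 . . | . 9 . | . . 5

Step 1. [r5c4∈{2,3,5,8,9}] across col 4, 8 lands solely at r5c4. So r5c4=8.
Step 2. [r2c7∈{2,7,8,9}] across box 3, 8 lands solely at r2c7, so r2c7=8.
Step 3. [r2c9∈{2,7,9}] r2c9 is the only open cell in box 3 admitting 9, so r2c9=9.
Step 4. [r8c4∈{3}] r8c4's peers cover all but 3. So r8c4=3.
Step 5. [r9c7∈{1,2,3,7}] across row 9, 3 lands solely at r9c7. So r9c7=3.
Step 6. [r6c8∈{2,5}] row 6 places 2 nowhere but r6c8. So r6c8=2.
Step 7. [r7c3∈{2,5,9}] col 3 places 9 nowhere but r7c3. So r7c3=9.
Step 8. [r3c5∈{1,2,6}] 6 has one home in col 5: r3c5. So r3c5=6.
Step 9. [r3c3∈{1,2,4,5}] row 3 places 4 nowhere but r3c3, so r3c3=4.
Step 10. [r3c2∈{1,2,5,7}] r3c2 is the only open cell in row 3 admitting 1, so r3c2=1.
Step 11. [r1c1∈{7,8}] 8 has one home in col 1: r1c1. So r1c1=8.
Step 12. [r3c4∈{2,5,7}] r3c4 is the only open cell in row 3 admitting 5 ⇒ r3c4=5.
Step 13. [r7c9∈{2,4,7}] across col 9, 4 lands solely at r7c9. So r7c9=4.
Step 14. [r7c4∈{7}] only 7 remains possible at r7c4. So r7c4=7.
Step 15. [r7c8∈{1}] r7c8 is down to just 1, so r7c8=1.
Step 16. [r2c4∈{2}] nothing but 2 survives at r2c4. So r2c4=2.
Step 17. [r5c3∈{1,5,6}] 1 has one home in row 5: r5c3, so r5c3=1.
Step 18. [r9c8∈{7,8}] 7 has one home in row 9: r9c8, so r9c8=7.
Step 19. [r2c1∈{5,7}] in row 2, 7 fits only at r2c1, so r2c1=7.
Step 20. [r5c1∈{5}] r5c1 is down to just 5, so r5c1=5.
Step 21. [r5c8∈{9}] only 9 remains possible at r5c8 ⇒ r5c8=9.
Step 22. [r4c6∈{3,5,9}] 9 has one home in row 4: r4c6. So r4c6=9.
Step 23. [r7c7∈{2}] only 2 remains possible at r7c7 ⇒ r7c7=2.
Step 24. [r4c9∈{3,7}] 3 has one home in row 4: r4c9. So r4c9=3.
Step 25. [r5c9∈{7}] r5c9 has the single candidate 7, so r5c9=7.
Step 26. [r4c3∈{8}] nothing but 8 survives at r4c3 ⇒ r4c3=8.
Step 27. [r9c3∈{2}] only 2 remains possible at r9c3. So r9c3=2.
Step 28. [r5c2∈{6}] nothing but 6 survives at r5c2, so r5c2=6.
Step 29. [r7c2∈{5}] r7c2 is down to just 5. So r7c2=5.
Step 30. [r3c7∈{7}] nothing but 7 survives at r3c7, so r3c7=7.
Step 31. [r2c3∈{5}] r2c3's peers cover all but 5. So r2c3=5.
Step 32. [r3c9∈{2}] r3c9's peers cover all but 2. So r3c9=2.
Step 33. [r4c2∈{7}] r4c2 is down to just 7 ⇒ r4c2=7.
Step 34. [r8c7∈{9}] nothing but 9 survives at r8c7, so r8c7=9.
Step 35. [r4c7∈{1}] r4c7 is down to just 1 ⇒ r4c7=1.
Step 36. [r9c6∈{1}] nothing but 1 survives at r9c6, so r9c6=1.
Step 37. [r8c9∈{6}] r8c9's peers cover all but 6. So r8c9=6.
Step 38. [r8c8∈{8}] r8c8 is down to just 8, so r8c8=8.
Step 39. [r2c5∈{1}] nothing but 1 survives at r2c5, so r2c5=1.
Step 40. [r1c2∈{2}] nothing but 2 survives at r1c2, so r1c2=2.
Step 41. [r1c3∈{6}] nothing but 6 survives at r1c3 ⇒ r1c3=6.
Step 42. [r5c5∈{2}] r5c5 is down to just 2. So r5c5=2.
Step 43. [r4c8∈{5}] r4c8 is down to just 5 ⇒ r4c8=5.
Step 44. [r9c2∈{8}] r9c2's peers cover all but 8. So r9c2=8.
Step 45. [r5c6∈{3}] r5c6's peers cover all but 3. So r5c6=3.
Step 46. [r6c6∈{5}] r6c6's peers cover all but 5, so r6c6=5.
Step 47. [r1c4∈{9}] only 9 remains possible at r1c4, so r1c4=9.
Step 48. [r7c1∈{3}] only 3 remains possible at r7c1 ⇒ r7c1=3.
Step 49. [r1c6∈{7}] r1c6's peers cover all but 7. So r1c6=7.
Step 50. [r4c5∈{4}] only 4 remains possible at r4c5. So r4c5=4.
Step 51. [r9c4∈{4}] r9c4's peers cover all but 4. So r9c4=4.

Answer: 8 2 6 9 3 7 5 4 1 / 7 3 5 2 1 4 8 6 9 / 9 1 4 5 6 8 7 3 2 / 2 7 8 6 4 9 1 5 3 / 5 6 1 8 2 3 4 9 7 / 4 9 3 1 7 5 6 2 8 / 3 5 9 7 8 6 2 1 4 / 1 4 7 3 5 2 9 8 6 / 6 8 2 4 9 1 3 7 5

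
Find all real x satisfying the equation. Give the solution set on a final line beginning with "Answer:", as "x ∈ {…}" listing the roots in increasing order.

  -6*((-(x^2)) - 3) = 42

Step 1. [-6*((-(x^2)) - 3) = 42] LHS = -6·(…); ÷-6 both sides ⇒ div: (-(x^2)) - 3 = -7.
Step 2. [(-(x^2)) - 3 = -7] peel the -3: add 3 from each side. So sub: -(x^2) = -4.
Step 3. [-(x^2) = -4] LHS negated; negate both sides ⇒ neg: x^2 = 4.
Step 4. [x^2 = 4] √ both sides: 4 ≥ 0 gives two branches ⇒ sqrt: x = 2 or -2.

Answer: x ∈ {-2, 2}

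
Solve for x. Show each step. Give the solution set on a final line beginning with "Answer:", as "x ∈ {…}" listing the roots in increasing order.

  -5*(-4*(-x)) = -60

Step 1. [-5*(-4*(-x)) = -60] leading coefficient -5: divide by -5 ⇒ div: -4*(-x) = 12.
Step 2. [-4*(-x) = 12] divide by the outer -4 ⇒ div: -x = -3.
Step 3. [-x = -3] leading − — multiply by −1 ⇒ neg: x = 3.

Answer: x ∈ {3}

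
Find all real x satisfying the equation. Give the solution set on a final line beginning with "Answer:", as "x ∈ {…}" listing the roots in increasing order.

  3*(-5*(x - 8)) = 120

Step 1. [3*(-5*(x - 8)) = 120] 3·(inner) — divide through by 3, so div: -5*(x - 8) = 40.
Step 2. [-5*(x - 8) = 40] divide by the outer -5. So div: x - 8 = -8.
Step 3. [x - 8 = -8] peel the -8: add 8 from each side, so sub: x = 0.

Answer: x ∈ {0}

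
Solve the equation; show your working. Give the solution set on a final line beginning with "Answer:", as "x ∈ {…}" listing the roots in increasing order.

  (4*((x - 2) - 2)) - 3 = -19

Step 1. [(4*((x - 2) - 2)) - 3 = -19] the outer -3 inverts by adding 3, so sub: 4*((x - 2) - 2) = -16.
Step 2. [4*((x - 2) - 2) = -16] divide by the outer 4, so div: (x - 2) - 2 = -4.
Step 3. [(x - 2) - 2 = -4] add 2: x sits inside (… - 2) ⇒ sub: x - 2 = -2.
Step 4. [x - 2 = -2] peel the -2: add 2 from each side. So sub: x = 0.

Answer: x ∈ {0}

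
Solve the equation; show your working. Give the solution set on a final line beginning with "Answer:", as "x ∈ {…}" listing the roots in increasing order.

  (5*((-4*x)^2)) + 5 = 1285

Step 1. [(5*((-4*x)^2)) + 5 = 1285] 5 | LHS and 5 | 1285: pull 5 out, so factor: ((-4*x)^2) + 1 = 257.
Step 2. [((-4*x)^2) + 1 = 257] +1 is outermost — subtract 1 both sides. So sub: (-4*x)^2 = 256.
Step 3. [(-4*x)^2 = 256] √ both sides: 256 ≥ 0 gives two branches. So sqrt: -4*x = 16 or -16.
Step 4. [-4*x = 16 or -16] LHS = -4·(…); ÷-4 both sides, so div: x = -4 or 4.

Answer: x ∈ {-4, 4}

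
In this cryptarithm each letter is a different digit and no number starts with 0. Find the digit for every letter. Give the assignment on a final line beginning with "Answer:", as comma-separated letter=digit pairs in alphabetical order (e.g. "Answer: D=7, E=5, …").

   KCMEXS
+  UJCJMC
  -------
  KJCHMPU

Step 1. [K] adding two 6-digit numbers gives at most 6+1 digits, and here it does — K is that final carry and must be 1. So K=1.
Step 2. [col 1: S + C ≡ U (mod 10)] several values work for C in column 1 (S + C ≡ U (mod 10), carry-in 0); try C=3, so C=3.
Step 3. [col 1: S + C ≡ U (mod 10)] S=6 is one option consistent with column 1 (S + C ≡ U (mod 10), carry-in 0) — take it ⇒ S=6.
Step 4. [col 1: S + C ≡ U (mod 10)] in column 1 we have S+C≡U with carry-in 0; given S=6, C=3 and digits 1,3,6 already taken and all letters distinct, that pins U to 9 ⇒ U=9.
Step 5. [col 2: X + M ≡ P (mod 10)] column 2 (X + M ≡ P (mod 10), carry-in 0) doesn't pin P yet; pick P=2 and continue ⇒ P=2.
Step 6. [col 2: X + M ≡ P (mod 10)] M=5 is one option consistent with column 2 (X + M ≡ P (mod 10), carry-in 0) — take it ⇒ M=5.
Step 7. [col 2: X + M ≡ P (mod 10)] column 2: given M=5, P=2, carry-in 0, and digits 1,2,3,5,6,9 already taken and all letters distinct, X+M≡P (mod 10) forces X=7 ⇒ X=7.
Step 8. [col 3: E + J ≡ M (mod 10)] several values work for E in column 3 (E + J ≡ M (mod 10), carry-in 1); try E=4, so E=4.
Step 9. [col 3: E + J ≡ M (mod 10)] in column 3 we have E+J≡M with carry-in 1; given E=4, M=5 and digits 1,2,3,4,5,6,7,9 already taken and all letters distinct, that pins J to 0, so J=0.
Step 10. [col 4: M + C ≡ H (mod 10)] from column 4 (M=5, C=3, carry-in 0, digits 0,1,2,3,4,5,6,7,9 already taken and all letters distinct): H must equal 8. So H=8.

Answer: C=3, E=4, H=8, J=0, K=1, M=5, P=2, S=6, U=9, X=7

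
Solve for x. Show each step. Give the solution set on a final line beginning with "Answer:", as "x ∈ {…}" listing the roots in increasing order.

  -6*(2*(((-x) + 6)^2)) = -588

Step 1. [-6*(2*(((-x) + 6)^2)) = -588] leading coefficient -6: divide by -6. So div: 2*(((-x) + 6)^2) = 98.
Step 2. [2*(((-x) + 6)^2) = 98] LHS = 2·(…); ÷2 both sides, so div: ((-x) + 6)^2 = 49.
Step 3. [((-x) + 6)^2 = 49] √ both sides: 49 ≥ 0 gives two branches, so sqrt: (-x) + 6 = 7 or -7.
Step 4. [(-x) + 6 = 7 or -7] subtract 6: x sits inside (… + 6) ⇒ sub: -x = 1 or -13.
Step 5. [-x = 1 or -13] flip signs both sides, so neg: x = -1 or 13.

Answer: x ∈ {-1, 13}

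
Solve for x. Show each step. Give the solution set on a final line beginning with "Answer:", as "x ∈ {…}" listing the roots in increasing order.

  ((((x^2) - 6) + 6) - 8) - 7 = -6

Step 1. [((((x^2) - 6) + 6) - 8) - 7 = -6] 7 comes off first (add 7). So sub: (((x^2) - 6) + 6) - 8 = 1.
Step 2. [(((x^2) - 6) + 6) - 8 = 1] the outer -8 inverts by adding 8 ⇒ sub: ((x^2) - 6) + 6 = 9.
Step 3. [((x^2) - 6) + 6 = 9] 6 comes off first (subtract 6) ⇒ sub: (x^2) - 6 = 3.
Step 4. [(x^2) - 6 = 3] the outer -6 inverts by adding 6, so sub: x^2 = 9.
Step 5. [x^2 = 9] LHS squared, RHS 9 ≥ 0: apply √ (±) ⇒ sqrt: x = 3 or -3.

Answer: x ∈ {-3, 3}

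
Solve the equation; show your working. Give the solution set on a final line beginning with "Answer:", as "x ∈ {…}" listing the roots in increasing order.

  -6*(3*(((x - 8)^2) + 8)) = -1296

Step 1. [-6*(3*(((x - 8)^2) + 8)) = -1296] divide by the outer -6 ⇒ div: 3*(((x - 8)^2) + 8) = 216.
Step 2. [3*(((x - 8)^2) + 8) = 216] divide by the outer 3 ⇒ div: ((x - 8)^2) + 8 = 72.
Step 3. [((x - 8)^2) + 8 = 72] 8 comes off first (subtract 8), so sub: (x - 8)^2 = 64.
Step 4. [(x - 8)^2 = 64] LHS squared, RHS 64 ≥ 0: apply √ (±), so sqrt: x - 8 = 8 or -8.
Step 5. [x - 8 = 8 or -8] the outer -8 inverts by adding 8 ⇒ sub: x = 16 or 0.

Answer: x ∈ {0, 16}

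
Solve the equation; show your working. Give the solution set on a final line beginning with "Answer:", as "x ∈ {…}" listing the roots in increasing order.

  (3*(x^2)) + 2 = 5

Step 1. [(3*(x^2)) + 2 = 5] subtract 2: x sits inside (… + 2) ⇒ sub: 3*(x^2) = 3.
Step 2. [3*(x^2) = 3] divide by the outer 3, so div: x^2 = 1.
Step 3. [x^2 = 1] √ both sides: 1 ≥ 0 gives two branches ⇒ sqrt: x = 1 or -1.

Answer: x ∈ {-1, 1}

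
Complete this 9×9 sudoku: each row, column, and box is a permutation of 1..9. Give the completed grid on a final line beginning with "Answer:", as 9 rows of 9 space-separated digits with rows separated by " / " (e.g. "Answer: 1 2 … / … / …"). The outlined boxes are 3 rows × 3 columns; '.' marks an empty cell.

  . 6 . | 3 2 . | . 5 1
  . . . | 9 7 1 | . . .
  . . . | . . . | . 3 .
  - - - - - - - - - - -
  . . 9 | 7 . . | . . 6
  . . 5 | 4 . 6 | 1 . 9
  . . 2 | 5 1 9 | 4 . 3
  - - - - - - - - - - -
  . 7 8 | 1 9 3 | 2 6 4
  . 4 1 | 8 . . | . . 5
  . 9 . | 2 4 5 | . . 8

Step 1. [r6c2∈{8}] r6c2's peers cover all but 8. So r6c2=8.
Step 2. [r3c9∈{2,7}] r3c9 is the only open cell in col 9 admitting 7, so r3c9=7.
Step 3. [r3c3∈{4}] r3c3's peers cover all but 4 ⇒ r3c3=4.
Step 4. [r5c2∈{3}] nothing but 3 survives at r5c2 ⇒ r5c2=3.
Step 5. [r3c6∈{8}] r3c6 has the single candidate 8 ⇒ r3c6=8.
Step 6. [r6c8∈{7}] r6c8 is down to just 7 ⇒ r6c8=7.
Step 7. [r8c1∈{2,3,6}] row 8 places 2 nowhere but r8c1 ⇒ r8c1=2.
Step 8. [r3c5∈{5,6}] in col 5, 5 fits only at r3c5. So r3c5=5.
Step 9. [r8c7∈{3,7,9}] row 8 places 3 nowhere but r8c7, so r8c7=3.
Step 10. [r5c8∈{2,8}] across row 5, 2 lands solely at r5c8 ⇒ r5c8=2.
Step 11. [r4c8∈{8}] r4c8 has the single candidate 8. So r4c8=8.
Step 12. [r2c2∈{2,5}] 5 has one home in col 2: r2c2, so r2c2=5.
Step 13. [r9c3∈{3,6}] in col 3, 6 fits only at r9c3. So r9c3=6.
Step 14. [r4c2∈{1}] nothing but 1 survives at r4c2. So r4c2=1.
Step 15. [r2c7∈{6,8}] in row 2, 6 fits only at r2c7 ⇒ r2c7=6.
Step 16. [r2c1∈{3,8}] across row 2, 8 lands solely at r2c1, so r2c1=8.
Step 17. [r3c7∈{9}] only 9 remains possible at r3c7. So r3c7=9.
Step 18. [r1c3∈{7}] nothing but 7 survives at r1c3. So r1c3=7.
Step 19. [r2c8∈{4}] r2c8 is down to just 4 ⇒ r2c8=4.
Step 20. [r4c6∈{2}] r4c6 is down to just 2. So r4c6=2.
Step 21. [r5c5∈{8}] only 8 remains possible at r5c5 ⇒ r5c5=8.
Step 22. [r4c7∈{5}] r4c7's peers cover all but 5. So r4c7=5.
Step 23. [r3c2∈{2}] r3c2's peers cover all but 2. So r3c2=2.
Step 24. [r1c7∈{8}] nothing but 8 survives at r1c7. So r1c7=8.
Step 25. [r4c5∈{3}] r4c5's peers cover all but 3, so r4c5=3.
Step 26. [r9c8∈{1}] r9c8's peers cover all but 1 ⇒ r9c8=1.
Step 27. [r7c1∈{5}] only 5 remains possible at r7c1. So r7c1=5.
Step 28. [r5c1∈{7}] nothing but 7 survives at r5c1 ⇒ r5c1=7.
Step 29. [r3c1∈{1}] r3c1's peers cover all but 1, so r3c1=1.
Step 30. [r1c6∈{4}] only 4 remains possible at r1c6 ⇒ r1c6=4.
Step 31. [r3c4∈{6}] r3c4 has the single candidate 6. So r3c4=6.
Step 32. [r8c8∈{9}] r8c8's peers cover all but 9, so r8c8=9.
Step 33. [r2c9∈{2}] r2c9 is down to just 2 ⇒ r2c9=2.
Step 34. [r6c1∈{6}] nothing but 6 survives at r6c1. So r6c1=6.
Step 35. [r8c5∈{6}] r8c5 is down to just 6. So r8c5=6.
Step 36. [r4c1∈{4}] r4c1's peers cover all but 4, so r4c1=4.
Step 37. [r8c6∈{7}] only 7 remains possible at r8c6, so r8c6=7.
Step 38. [r9c7∈{7}] r9c7's peers cover all but 7 ⇒ r9c7=7.
Step 39. [r2c3∈{3}] nothing but 3 survives at r2c3 ⇒ r2c3=3.
Step 40. [r9c1∈{3}] r9c1's peers cover all but 3, so r9c1=3.
Step 41. [r1c1∈{9}] nothing but 9 survives at r1c1. So r1c1=9.

Answer: 9 6 7 3 2 4 8 5 1 / 8 5 3 9 7 1 6 4 2 / 1 2 4 6 5 8 9 3 7 / 4 1 9 7 3 2 5 8 6 / 7 3 5 4 8 6 1 2 9 / 6 8 2 5 1 9 4 7 3 / 5 7 8 1 9 3 2 6 4 / 2 4 1 8 6 7 3 9 5 / 3 9 6 2 4 5 7 1 8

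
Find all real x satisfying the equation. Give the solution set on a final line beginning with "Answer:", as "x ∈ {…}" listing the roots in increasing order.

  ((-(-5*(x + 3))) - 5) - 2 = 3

Step 1. [((-(-5*(x + 3))) - 5) - 2 = 3] 2 comes off first (add 2). So sub: (-(-5*(x + 3))) - 5 = 5.
Step 2. [(-(-5*(x + 3))) - 5 = 5] add 5: x sits inside (… - 5). So sub: -(-5*(x + 3)) = 10.
Step 3. [-(-5*(x + 3)) = 10] LHS negated; negate both sides. So neg: -5*(x + 3) = -10.
Step 4. [-5*(x + 3) = -10] LHS = -5·(…); ÷-5 both sides. So div: x + 3 = 2.
Step 5. [x + 3 = 2] 3 comes off first (subtract 3). So sub: x = -1.

Answer: x ∈ {-1}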